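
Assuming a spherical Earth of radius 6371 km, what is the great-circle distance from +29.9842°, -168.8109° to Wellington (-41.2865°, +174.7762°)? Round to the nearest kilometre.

Δλ = 174.7762 − -168.8109 = 343.5871°; wrapped into (−180°, 180°]: -16.4129°.
Δφ = -41.2865 − 29.9842 = -71.2707°.
a = sin²(Δφ/2) + cos φ₁ · cos φ₂ · sin²(Δλ/2) = 0.352712.
c = 2·atan2(√a, √(1−a)) = 1.27179 rad → d = 6371·c ≈ 8102.54 km.

8103 km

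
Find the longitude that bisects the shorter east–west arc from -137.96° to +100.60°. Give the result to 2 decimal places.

+161.32°

Signed shortest Δλ from -137.96° to +100.60° is -121.44°.
Midpoint longitude = -137.96° + (-121.44°)/2 = -137.96° − 60.72° = -198.68°.
Normalise into (−180°, 180°]: +161.32°.
(The naïve average (-137.96 + +100.60)/2 = -18.68° is on the wrong side of the globe.)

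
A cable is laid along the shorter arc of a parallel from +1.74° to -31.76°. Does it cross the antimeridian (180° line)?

No

Signed shortest Δλ = ((-31.76 − 1.74 + 180) mod 360) − 180 = -33.5°.
Going west by 33.5° from +1.74° reaches -31.76° without touching 180°.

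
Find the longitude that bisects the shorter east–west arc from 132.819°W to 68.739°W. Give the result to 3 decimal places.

100.779°W

Signed shortest Δλ from -132.819° to -68.739° is +64.080°.
Midpoint longitude = -132.819° + (+64.080°)/2 = -132.819° + 32.040° = -100.779°.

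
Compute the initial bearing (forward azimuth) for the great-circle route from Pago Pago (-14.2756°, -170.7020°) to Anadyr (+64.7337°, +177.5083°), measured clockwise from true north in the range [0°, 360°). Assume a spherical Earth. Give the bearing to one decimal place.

354.9°

Δλ = 177.5083 − -170.7020 = 348.2103°; wrapped into (−180°, 180°]: -11.7897°.
θ = atan2( sin Δλ · cos φ₂ , cos φ₁ · sin φ₂ − sin φ₁ · cos φ₂ · cos Δλ )
  = atan2(-0.08721, 0.97944) = -5.088° → normalised to [0°, 360°): 354.912°.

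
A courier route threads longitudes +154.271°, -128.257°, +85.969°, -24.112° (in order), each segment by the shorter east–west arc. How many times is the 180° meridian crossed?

2

Leg 1: +154.271° → -128.257°, shortest Δλ = 77.472° (east) — crosses 180°.
Leg 2: -128.257° → +85.969°, shortest Δλ = -145.774° (west) — crosses 180°.
Leg 3: +85.969° → -24.112°, shortest Δλ = -110.081° (west) — does not cross 180°.
Total crossings: 2.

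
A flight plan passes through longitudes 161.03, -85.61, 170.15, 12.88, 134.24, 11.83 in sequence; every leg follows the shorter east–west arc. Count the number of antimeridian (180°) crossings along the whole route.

2

Leg 1: +161.03° → -85.61°, shortest Δλ = 113.36° (east) — crosses 180°.
Leg 2: -85.61° → +170.15°, shortest Δλ = -104.24° (west) — crosses 180°.
Leg 3: +170.15° → +12.88°, shortest Δλ = -157.27° (west) — does not cross 180°.
Leg 4: +12.88° → +134.24°, shortest Δλ = 121.36° (east) — does not cross 180°.
Leg 5: +134.24° → +11.83°, shortest Δλ = -122.41° (west) — does not cross 180°.
Total crossings: 2.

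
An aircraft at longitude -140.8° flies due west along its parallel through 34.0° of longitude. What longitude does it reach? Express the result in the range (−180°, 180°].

Start at -140.8°; shift −34.0° → -174.8°.
-174.8° already lies in (−180°, 180°].

-174.8°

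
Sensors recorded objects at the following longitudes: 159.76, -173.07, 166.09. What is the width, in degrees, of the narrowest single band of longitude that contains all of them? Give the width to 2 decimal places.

Sort the longitudes: -173.07°, +159.76°, +166.09°.
Eastward gaps between consecutive values (wrapping around): 332.83°, 6.33°, 20.84°.
Largest gap = 332.83° ⇒ minimal covering band is its complement: 360° − 332.83° = 27.17°.
Band runs from +159.76° eastward to -173.07°, crossing the antimeridian.

27.17°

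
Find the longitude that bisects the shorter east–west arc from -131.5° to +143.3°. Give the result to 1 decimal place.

Signed shortest Δλ from -131.5° to +143.3° is -85.2°.
Midpoint longitude = -131.5° + (-85.2°)/2 = -131.5° − 42.6° = -174.1°.
(The naïve average (-131.5 + +143.3)/2 = 5.9° is on the wrong side of the globe.)

-174.1°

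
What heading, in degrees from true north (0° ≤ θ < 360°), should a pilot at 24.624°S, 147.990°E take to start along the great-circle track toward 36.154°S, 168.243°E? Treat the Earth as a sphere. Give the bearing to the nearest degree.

128°

Δλ = 168.243 − 147.990 = 20.253°.
θ = atan2( sin Δλ · cos φ₂ , cos φ₁ · sin φ₂ − sin φ₁ · cos φ₂ · cos Δλ )
  = atan2(0.27951, -0.22068) = 128.292° → normalised to [0°, 360°): 128.292°.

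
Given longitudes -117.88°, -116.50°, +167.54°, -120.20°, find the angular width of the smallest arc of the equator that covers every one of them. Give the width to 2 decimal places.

Sort the longitudes: -120.20°, -117.88°, -116.50°, +167.54°.
Eastward gaps between consecutive values (wrapping around): 2.32°, 1.38°, 284.04°, 72.26°.
Largest gap = 284.04° ⇒ minimal covering band is its complement: 360° − 284.04° = 75.96°.
Band runs from +167.54° eastward to -116.50°, crossing the antimeridian.

75.96°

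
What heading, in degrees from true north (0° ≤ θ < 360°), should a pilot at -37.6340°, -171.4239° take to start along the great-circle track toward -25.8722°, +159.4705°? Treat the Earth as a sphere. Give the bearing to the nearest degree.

Δλ = 159.4705 − -171.4239 = 330.8944°; wrapped into (−180°, 180°]: -29.1056°.
θ = atan2( sin Δλ · cos φ₂ , cos φ₁ · sin φ₂ − sin φ₁ · cos φ₂ · cos Δλ )
  = atan2(-0.43767, 0.13447) = -72.921° → normalised to [0°, 360°): 287.079°.

287°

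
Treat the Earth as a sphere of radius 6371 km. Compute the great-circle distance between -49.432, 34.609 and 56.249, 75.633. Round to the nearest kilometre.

Δλ = 75.633 − 34.609 = 41.024°.
Δφ = 56.249 − -49.432 = 105.681°.
a = sin²(Δφ/2) + cos φ₁ · cos φ₂ · sin²(Δλ/2) = 0.679505.
c = 2·atan2(√a, √(1−a)) = 1.93800 rad → d = 6371·c ≈ 12347.02 km.

12347 km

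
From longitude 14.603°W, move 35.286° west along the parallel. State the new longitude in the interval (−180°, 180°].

49.889°W

Start at -14.603°; shift −35.286° → -49.889°.
-49.889° already lies in (−180°, 180°].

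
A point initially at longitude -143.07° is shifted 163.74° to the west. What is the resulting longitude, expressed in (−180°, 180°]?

+53.19°

Start at -143.07°; shift −163.74° → -306.81°.
-306.81° lies outside (−180°, 180°]; add 360° → +53.19°.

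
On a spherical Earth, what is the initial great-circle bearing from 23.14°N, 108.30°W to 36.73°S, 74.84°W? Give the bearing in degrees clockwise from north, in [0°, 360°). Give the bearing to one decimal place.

Δλ = -74.84 − -108.30 = 33.46°.
θ = atan2( sin Δλ · cos φ₂ , cos φ₁ · sin φ₂ − sin φ₁ · cos φ₂ · cos Δλ )
  = atan2(0.44189, -0.81269) = 151.465° → normalised to [0°, 360°): 151.465°.

151.5°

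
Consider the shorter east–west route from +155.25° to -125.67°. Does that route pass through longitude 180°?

Naïve |-125.67 − 155.25| = 280.92° > 180°, so the shorter arc goes the other way round — across 180°.
Signed shortest Δλ = ((-125.67 − 155.25 + 180) mod 360) − 180 = 79.08°.
Going east by 79.08° from +155.25° passes through 180° before reaching -125.67°.

Yes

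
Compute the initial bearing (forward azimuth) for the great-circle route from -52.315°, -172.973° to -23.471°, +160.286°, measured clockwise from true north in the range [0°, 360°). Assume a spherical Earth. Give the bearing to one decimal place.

Δλ = 160.286 − -172.973 = 333.259°; wrapped into (−180°, 180°]: -26.741°.
θ = atan2( sin Δλ · cos φ₂ , cos φ₁ · sin φ₂ − sin φ₁ · cos φ₂ · cos Δλ )
  = atan2(-0.41273, 0.40479) = -45.556° → normalised to [0°, 360°): 314.444°.

314.4°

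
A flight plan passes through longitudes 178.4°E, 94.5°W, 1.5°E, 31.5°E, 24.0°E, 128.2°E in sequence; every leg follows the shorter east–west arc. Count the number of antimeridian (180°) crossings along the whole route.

1

Leg 1: +178.4° → -94.5°, shortest Δλ = 87.1° (east) — crosses 180°.
Leg 2: -94.5° → +1.5°, shortest Δλ = 96.0° (east) — does not cross 180°.
Leg 3: +1.5° → +31.5°, shortest Δλ = 30.0° (east) — does not cross 180°.
Leg 4: +31.5° → +24.0°, shortest Δλ = -7.5° (west) — does not cross 180°.
Leg 5: +24.0° → +128.2°, shortest Δλ = 104.2° (east) — does not cross 180°.
Total crossings: 1.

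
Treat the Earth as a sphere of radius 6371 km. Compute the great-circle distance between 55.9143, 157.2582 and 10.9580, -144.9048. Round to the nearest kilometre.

7031 km

Δλ = -144.9048 − 157.2582 = -302.1630°; wrapped into (−180°, 180°]: 57.8370°.
Δφ = 10.9580 − 55.9143 = -44.9563°.
a = sin²(Δφ/2) + cos φ₁ · cos φ₂ · sin²(Δλ/2) = 0.274836.
c = 2·atan2(√a, √(1−a)) = 1.10366 rad → d = 6371·c ≈ 7031.45 km.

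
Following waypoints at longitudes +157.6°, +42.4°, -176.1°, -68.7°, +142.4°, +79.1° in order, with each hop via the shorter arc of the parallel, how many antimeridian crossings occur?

Leg 1: +157.6° → +42.4°, shortest Δλ = -115.2° (west) — does not cross 180°.
Leg 2: +42.4° → -176.1°, shortest Δλ = 141.5° (east) — crosses 180°.
Leg 3: -176.1° → -68.7°, shortest Δλ = 107.4° (east) — does not cross 180°.
Leg 4: -68.7° → +142.4°, shortest Δλ = -148.9° (west) — crosses 180°.
Leg 5: +142.4° → +79.1°, shortest Δλ = -63.3° (west) — does not cross 180°.
Total crossings: 2.

2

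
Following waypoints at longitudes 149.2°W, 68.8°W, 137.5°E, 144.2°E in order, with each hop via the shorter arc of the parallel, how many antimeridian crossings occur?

Leg 1: -149.2° → -68.8°, shortest Δλ = 80.4° (east) — does not cross 180°.
Leg 2: -68.8° → +137.5°, shortest Δλ = -153.7° (west) — crosses 180°.
Leg 3: +137.5° → +144.2°, shortest Δλ = 6.7° (east) — does not cross 180°.
Total crossings: 1.

1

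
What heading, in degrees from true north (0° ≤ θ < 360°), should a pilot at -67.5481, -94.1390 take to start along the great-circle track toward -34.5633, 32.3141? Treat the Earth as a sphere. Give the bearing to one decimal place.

Δλ = 32.3141 − -94.1390 = 126.4531°.
θ = atan2( sin Δλ · cos φ₂ , cos φ₁ · sin φ₂ − sin φ₁ · cos φ₂ · cos Δλ )
  = atan2(0.66238, -0.66887) = 135.279° → normalised to [0°, 360°): 135.279°.

135.3°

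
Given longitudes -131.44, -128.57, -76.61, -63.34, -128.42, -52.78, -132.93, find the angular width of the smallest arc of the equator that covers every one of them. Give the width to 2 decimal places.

Sort the longitudes: -132.93°, -131.44°, -128.57°, -128.42°, -76.61°, -63.34°, -52.78°.
Eastward gaps between consecutive values (wrapping around): 1.49°, 2.87°, 0.15°, 51.81°, 13.27°, 10.56°, 279.85°.
Largest gap = 279.85° ⇒ minimal covering band is its complement: 360° − 279.85° = 80.15°.
Band runs from -132.93° eastward to -52.78°.

80.15°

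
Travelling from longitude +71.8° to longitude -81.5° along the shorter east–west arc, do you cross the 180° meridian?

No

Signed shortest Δλ = ((-81.5 − 71.8 + 180) mod 360) − 180 = -153.3°.
Going west by 153.3° from +71.8° reaches -81.5° without touching 180°.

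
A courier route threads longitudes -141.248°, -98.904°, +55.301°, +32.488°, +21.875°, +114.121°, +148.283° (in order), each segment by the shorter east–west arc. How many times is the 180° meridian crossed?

Leg 1: -141.248° → -98.904°, shortest Δλ = 42.344° (east) — does not cross 180°.
Leg 2: -98.904° → +55.301°, shortest Δλ = 154.205° (east) — does not cross 180°.
Leg 3: +55.301° → +32.488°, shortest Δλ = -22.813° (west) — does not cross 180°.
Leg 4: +32.488° → +21.875°, shortest Δλ = -10.613° (west) — does not cross 180°.
Leg 5: +21.875° → +114.121°, shortest Δλ = 92.246° (east) — does not cross 180°.
Leg 6: +114.121° → +148.283°, shortest Δλ = 34.162° (east) — does not cross 180°.
Total crossings: 0.

0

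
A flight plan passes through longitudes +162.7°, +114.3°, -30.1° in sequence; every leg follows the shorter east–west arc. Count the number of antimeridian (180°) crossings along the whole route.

Leg 1: +162.7° → +114.3°, shortest Δλ = -48.4° (west) — does not cross 180°.
Leg 2: +114.3° → -30.1°, shortest Δλ = -144.4° (west) — does not cross 180°.
Total crossings: 0.

0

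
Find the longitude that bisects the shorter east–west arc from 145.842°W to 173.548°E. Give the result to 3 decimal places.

Signed shortest Δλ from -145.842° to +173.548° is -40.610°.
Midpoint longitude = -145.842° + (-40.610°)/2 = -145.842° − 20.305° = -166.147°.
(The naïve average (-145.842 + +173.548)/2 = 13.853° is on the wrong side of the globe.)

166.147°W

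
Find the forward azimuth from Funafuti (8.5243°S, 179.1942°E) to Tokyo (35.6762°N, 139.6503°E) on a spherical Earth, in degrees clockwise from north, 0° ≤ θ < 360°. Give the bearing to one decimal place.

Δλ = 139.6503 − 179.1942 = -39.5439°.
θ = atan2( sin Δλ · cos φ₂ , cos φ₁ · sin φ₂ − sin φ₁ · cos φ₂ · cos Δλ )
  = atan2(-0.51718, 0.66961) = -37.681° → normalised to [0°, 360°): 322.319°.

322.3°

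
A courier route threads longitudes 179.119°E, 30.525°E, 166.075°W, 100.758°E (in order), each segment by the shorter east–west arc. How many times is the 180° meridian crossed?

2

Leg 1: +179.119° → +30.525°, shortest Δλ = -148.594° (west) — does not cross 180°.
Leg 2: +30.525° → -166.075°, shortest Δλ = 163.4° (east) — crosses 180°.
Leg 3: -166.075° → +100.758°, shortest Δλ = -93.167° (west) — crosses 180°.
Total crossings: 2.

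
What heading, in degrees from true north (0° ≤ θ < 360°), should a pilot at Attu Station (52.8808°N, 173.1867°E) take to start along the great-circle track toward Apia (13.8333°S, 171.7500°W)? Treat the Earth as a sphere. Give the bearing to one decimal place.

164.2°

Δλ = -171.7500 − 173.1867 = -344.9367°; wrapped into (−180°, 180°]: 15.0633°.
θ = atan2( sin Δλ · cos φ₂ , cos φ₁ · sin φ₂ − sin φ₁ · cos φ₂ · cos Δλ )
  = atan2(0.25235, -0.89194) = 164.203° → normalised to [0°, 360°): 164.203°.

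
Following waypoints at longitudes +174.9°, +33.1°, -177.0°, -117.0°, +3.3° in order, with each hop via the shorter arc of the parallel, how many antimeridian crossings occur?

Leg 1: +174.9° → +33.1°, shortest Δλ = -141.8° (west) — does not cross 180°.
Leg 2: +33.1° → -177.0°, shortest Δλ = 149.9° (east) — crosses 180°.
Leg 3: -177.0° → -117.0°, shortest Δλ = 60.0° (east) — does not cross 180°.
Leg 4: -117.0° → +3.3°, shortest Δλ = 120.3° (east) — does not cross 180°.
Total crossings: 1.

1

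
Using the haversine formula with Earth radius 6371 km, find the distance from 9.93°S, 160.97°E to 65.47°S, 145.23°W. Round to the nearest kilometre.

Δλ = -145.23 − 160.97 = -306.20°; wrapped into (−180°, 180°]: 53.80°.
Δφ = -65.47 − -9.93 = -55.54°.
a = sin²(Δφ/2) + cos φ₁ · cos φ₂ · sin²(Δλ/2) = 0.300796.
c = 2·atan2(√a, √(1−a)) = 1.16101 rad → d = 6371·c ≈ 7396.83 km.

7397 km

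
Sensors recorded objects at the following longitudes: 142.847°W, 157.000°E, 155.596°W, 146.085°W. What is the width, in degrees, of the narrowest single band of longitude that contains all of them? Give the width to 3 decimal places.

60.153°

Sort the longitudes: -155.596°, -146.085°, -142.847°, +157.000°.
Eastward gaps between consecutive values (wrapping around): 9.511°, 3.238°, 299.847°, 47.404°.
Largest gap = 299.847° ⇒ minimal covering band is its complement: 360° − 299.847° = 60.153°.
Band runs from +157.000° eastward to -142.847°, crossing the antimeridian.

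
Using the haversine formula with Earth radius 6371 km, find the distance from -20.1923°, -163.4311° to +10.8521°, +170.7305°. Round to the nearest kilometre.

Δλ = 170.7305 − -163.4311 = 334.1616°; wrapped into (−180°, 180°]: -25.8384°.
Δφ = 10.8521 − -20.1923 = 31.0444°.
a = sin²(Δφ/2) + cos φ₁ · cos φ₂ · sin²(Δλ/2) = 0.117691.
c = 2·atan2(√a, √(1−a)) = 0.70035 rad → d = 6371·c ≈ 4461.92 km.

4462 km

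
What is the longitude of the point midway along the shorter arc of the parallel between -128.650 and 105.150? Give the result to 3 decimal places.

+168.250°

Signed shortest Δλ from -128.650° to +105.150° is -126.200°.
Midpoint longitude = -128.650° + (-126.200°)/2 = -128.650° − 63.100° = -191.750°.
Normalise into (−180°, 180°]: +168.250°.
(The naïve average (-128.650 + +105.150)/2 = -11.75° is on the wrong side of the globe.)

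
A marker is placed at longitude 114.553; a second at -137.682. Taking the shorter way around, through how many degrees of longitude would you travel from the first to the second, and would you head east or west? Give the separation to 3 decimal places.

107.765° east

Raw difference: -137.682 − 114.553 = -252.235°.
Normalise into (−180°, 180°]: -252.235° + 360° = 107.765°.
Positive ⇒ the second point lies to the east; separation 107.765°.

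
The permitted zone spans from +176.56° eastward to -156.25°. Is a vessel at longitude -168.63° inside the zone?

Band width going east from +176.56° to -156.25°: ((-156.25 − 176.56) mod 360) = 27.19°.
Offset of -168.63° east of the west edge: ((-168.63 − 176.56) mod 360) = 14.81°.
14.81° ≤ 27.19° ⇒ inside.

Yes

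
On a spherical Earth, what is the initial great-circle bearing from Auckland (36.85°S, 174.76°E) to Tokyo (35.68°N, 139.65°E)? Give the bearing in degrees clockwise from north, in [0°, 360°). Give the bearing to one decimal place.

Δλ = 139.65 − 174.76 = -35.11°.
θ = atan2( sin Δλ · cos φ₂ , cos φ₁ · sin φ₂ − sin φ₁ · cos φ₂ · cos Δλ )
  = atan2(-0.46719, 0.86524) = -28.367° → normalised to [0°, 360°): 331.633°.

331.6°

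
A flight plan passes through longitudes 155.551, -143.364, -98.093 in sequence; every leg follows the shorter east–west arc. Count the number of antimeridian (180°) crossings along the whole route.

1

Leg 1: +155.551° → -143.364°, shortest Δλ = 61.085° (east) — crosses 180°.
Leg 2: -143.364° → -98.093°, shortest Δλ = 45.271° (east) — does not cross 180°.
Total crossings: 1.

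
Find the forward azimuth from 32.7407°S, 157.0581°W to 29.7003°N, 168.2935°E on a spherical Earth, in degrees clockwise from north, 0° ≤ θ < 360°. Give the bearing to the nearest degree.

328°

Δλ = 168.2935 − -157.0581 = 325.3516°; wrapped into (−180°, 180°]: -34.6484°.
θ = atan2( sin Δλ · cos φ₂ , cos φ₁ · sin φ₂ − sin φ₁ · cos φ₂ · cos Δλ )
  = atan2(-0.49385, 0.80322) = -31.585° → normalised to [0°, 360°): 328.415°.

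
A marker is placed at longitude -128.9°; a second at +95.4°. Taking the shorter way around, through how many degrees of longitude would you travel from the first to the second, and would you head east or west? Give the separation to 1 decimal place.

135.7° west

Raw difference: 95.4 − -128.9 = 224.3°.
Normalise into (−180°, 180°]: 224.3° − 360° = -135.7°.
Negative ⇒ the second point lies to the west; separation 135.7°.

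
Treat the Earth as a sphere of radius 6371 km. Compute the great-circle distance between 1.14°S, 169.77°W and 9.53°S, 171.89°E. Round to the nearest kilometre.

2233 km

Δλ = 171.89 − -169.77 = 341.66°; wrapped into (−180°, 180°]: -18.34°.
Δφ = -9.53 − -1.14 = -8.39°.
a = sin²(Δφ/2) + cos φ₁ · cos φ₂ · sin²(Δλ/2) = 0.030393.
c = 2·atan2(√a, √(1−a)) = 0.35046 rad → d = 6371·c ≈ 2232.78 km.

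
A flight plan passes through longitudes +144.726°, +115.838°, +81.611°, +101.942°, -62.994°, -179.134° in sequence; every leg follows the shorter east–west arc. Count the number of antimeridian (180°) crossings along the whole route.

0

Leg 1: +144.726° → +115.838°, shortest Δλ = -28.888° (west) — does not cross 180°.
Leg 2: +115.838° → +81.611°, shortest Δλ = -34.227° (west) — does not cross 180°.
Leg 3: +81.611° → +101.942°, shortest Δλ = 20.331° (east) — does not cross 180°.
Leg 4: +101.942° → -62.994°, shortest Δλ = -164.936° (west) — does not cross 180°.
Leg 5: -62.994° → -179.134°, shortest Δλ = -116.14° (west) — does not cross 180°.
Total crossings: 0.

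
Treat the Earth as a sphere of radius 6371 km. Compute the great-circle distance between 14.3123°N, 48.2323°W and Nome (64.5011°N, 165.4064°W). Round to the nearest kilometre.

Δλ = -165.4064 − -48.2323 = -117.1741°.
Δφ = 64.5011 − 14.3123 = 50.1888°.
a = sin²(Δφ/2) + cos φ₁ · cos φ₂ · sin²(Δλ/2) = 0.483688.
c = 2·atan2(√a, √(1−a)) = 1.53817 rad → d = 6371·c ≈ 9799.65 km.

9800 km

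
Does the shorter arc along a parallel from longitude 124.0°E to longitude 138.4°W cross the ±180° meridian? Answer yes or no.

Yes

Naïve |-138.4 − 124.0| = 262.4° > 180°, so the shorter arc goes the other way round — across 180°.
Signed shortest Δλ = ((-138.4 − 124.0 + 180) mod 360) − 180 = 97.6°.
Going east by 97.6° from +124.0° passes through 180° before reaching -138.4°.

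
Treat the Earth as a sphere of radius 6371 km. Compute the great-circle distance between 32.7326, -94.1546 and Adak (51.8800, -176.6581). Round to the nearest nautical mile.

3630 nmi

Δλ = -176.6581 − -94.1546 = -82.5035°.
Δφ = 51.8800 − 32.7326 = 19.1474°.
a = sin²(Δφ/2) + cos φ₁ · cos φ₂ · sin²(Δλ/2) = 0.253429.
c = 2·atan2(√a, √(1−a)) = 1.05510 rad → d = 6371·c ≈ 6722.03 km ≈ 3629.60 nmi.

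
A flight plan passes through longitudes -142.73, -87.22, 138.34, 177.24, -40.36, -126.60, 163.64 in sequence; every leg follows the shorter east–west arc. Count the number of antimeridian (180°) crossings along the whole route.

Leg 1: -142.73° → -87.22°, shortest Δλ = 55.51° (east) — does not cross 180°.
Leg 2: -87.22° → +138.34°, shortest Δλ = -134.44° (west) — crosses 180°.
Leg 3: +138.34° → +177.24°, shortest Δλ = 38.9° (east) — does not cross 180°.
Leg 4: +177.24° → -40.36°, shortest Δλ = 142.4° (east) — crosses 180°.
Leg 5: -40.36° → -126.60°, shortest Δλ = -86.24° (west) — does not cross 180°.
Leg 6: -126.60° → +163.64°, shortest Δλ = -69.76° (west) — crosses 180°.
Total crossings: 3.

3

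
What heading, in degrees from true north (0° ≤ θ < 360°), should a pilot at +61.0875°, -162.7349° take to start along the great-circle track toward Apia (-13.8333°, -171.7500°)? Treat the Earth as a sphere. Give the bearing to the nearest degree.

189°

Δλ = -171.7500 − -162.7349 = -9.0151°.
θ = atan2( sin Δλ · cos φ₂ , cos φ₁ · sin φ₂ − sin φ₁ · cos φ₂ · cos Δλ )
  = atan2(-0.15215, -0.95507) = -170.948° → normalised to [0°, 360°): 189.052°.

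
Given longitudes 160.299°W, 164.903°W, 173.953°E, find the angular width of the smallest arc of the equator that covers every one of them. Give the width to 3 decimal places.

Sort the longitudes: -164.903°, -160.299°, +173.953°.
Eastward gaps between consecutive values (wrapping around): 4.604°, 334.252°, 21.144°.
Largest gap = 334.252° ⇒ minimal covering band is its complement: 360° − 334.252° = 25.748°.
Band runs from +173.953° eastward to -160.299°, crossing the antimeridian.

25.748°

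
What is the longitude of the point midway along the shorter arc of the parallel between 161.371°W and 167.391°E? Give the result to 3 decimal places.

Signed shortest Δλ from -161.371° to +167.391° is -31.238°.
Midpoint longitude = -161.371° + (-31.238°)/2 = -161.371° − 15.619° = -176.990°.
(The naïve average (-161.371 + +167.391)/2 = 3.01° is on the wrong side of the globe.)

176.990°W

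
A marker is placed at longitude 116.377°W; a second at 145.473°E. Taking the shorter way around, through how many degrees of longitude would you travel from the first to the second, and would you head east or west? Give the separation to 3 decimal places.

98.150° west

Raw difference: 145.473 − -116.377 = 261.85°.
Normalise into (−180°, 180°]: 261.85° − 360° = -98.15°.
Negative ⇒ the second point lies to the west; separation 98.150°.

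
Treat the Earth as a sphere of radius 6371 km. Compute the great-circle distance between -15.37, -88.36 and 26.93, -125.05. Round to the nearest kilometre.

6149 km

Δλ = -125.05 − -88.36 = -36.69°.
Δφ = 26.93 − -15.37 = 42.30°.
a = sin²(Δφ/2) + cos φ₁ · cos φ₂ · sin²(Δλ/2) = 0.215344.
c = 2·atan2(√a, √(1−a)) = 0.96513 rad → d = 6371·c ≈ 6148.82 km.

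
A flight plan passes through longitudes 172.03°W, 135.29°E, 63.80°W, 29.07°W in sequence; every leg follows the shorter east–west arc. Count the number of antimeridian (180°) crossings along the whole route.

Leg 1: -172.03° → +135.29°, shortest Δλ = -52.68° (west) — crosses 180°.
Leg 2: +135.29° → -63.80°, shortest Δλ = 160.91° (east) — crosses 180°.
Leg 3: -63.80° → -29.07°, shortest Δλ = 34.73° (east) — does not cross 180°.
Total crossings: 2.

2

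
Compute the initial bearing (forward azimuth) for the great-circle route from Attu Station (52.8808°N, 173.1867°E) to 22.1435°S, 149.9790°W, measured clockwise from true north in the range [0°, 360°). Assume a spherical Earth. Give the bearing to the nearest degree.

146°

Δλ = -149.9790 − 173.1867 = -323.1657°; wrapped into (−180°, 180°]: 36.8343°.
θ = atan2( sin Δλ · cos φ₂ , cos φ₁ · sin φ₂ − sin φ₁ · cos φ₂ · cos Δλ )
  = atan2(0.55529, -0.81860) = 145.849° → normalised to [0°, 360°): 145.849°.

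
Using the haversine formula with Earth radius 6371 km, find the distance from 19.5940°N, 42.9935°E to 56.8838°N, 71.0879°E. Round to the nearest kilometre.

4748 km

Δλ = 71.0879 − 42.9935 = 28.0944°.
Δφ = 56.8838 − 19.5940 = 37.2898°.
a = sin²(Δφ/2) + cos φ₁ · cos φ₂ · sin²(Δλ/2) = 0.132532.
c = 2·atan2(√a, √(1−a)) = 0.74522 rad → d = 6371·c ≈ 4747.83 km.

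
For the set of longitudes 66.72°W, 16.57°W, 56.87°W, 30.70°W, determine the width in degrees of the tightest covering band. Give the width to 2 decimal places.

50.15°

Sort the longitudes: -66.72°, -56.87°, -30.70°, -16.57°.
Eastward gaps between consecutive values (wrapping around): 9.85°, 26.17°, 14.13°, 309.85°.
Largest gap = 309.85° ⇒ minimal covering band is its complement: 360° − 309.85° = 50.15°.
Band runs from -66.72° eastward to -16.57°.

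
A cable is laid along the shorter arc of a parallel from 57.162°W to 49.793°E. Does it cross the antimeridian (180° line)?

Signed shortest Δλ = ((49.793 − -57.162 + 180) mod 360) − 180 = 106.955°.
Going east by 106.955° from -57.162° reaches +49.793° without touching 180°.

No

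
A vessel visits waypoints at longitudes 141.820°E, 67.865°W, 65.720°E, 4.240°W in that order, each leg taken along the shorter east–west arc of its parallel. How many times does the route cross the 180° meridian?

1

Leg 1: +141.820° → -67.865°, shortest Δλ = 150.315° (east) — crosses 180°.
Leg 2: -67.865° → +65.720°, shortest Δλ = 133.585° (east) — does not cross 180°.
Leg 3: +65.720° → -4.240°, shortest Δλ = -69.96° (west) — does not cross 180°.
Total crossings: 1.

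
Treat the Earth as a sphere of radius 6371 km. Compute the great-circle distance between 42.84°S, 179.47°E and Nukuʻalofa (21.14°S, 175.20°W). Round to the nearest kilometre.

Δλ = -175.20 − 179.47 = -354.67°; wrapped into (−180°, 180°]: 5.33°.
Δφ = -21.14 − -42.84 = 21.70°.
a = sin²(Δφ/2) + cos φ₁ · cos φ₂ · sin²(Δλ/2) = 0.036912.
c = 2·atan2(√a, √(1−a)) = 0.38666 rad → d = 6371·c ≈ 2463.38 km.

2463 km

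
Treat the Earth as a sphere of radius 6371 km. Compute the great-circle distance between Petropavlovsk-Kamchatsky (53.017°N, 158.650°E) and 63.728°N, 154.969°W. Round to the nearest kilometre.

Δλ = -154.969 − 158.650 = -313.619°; wrapped into (−180°, 180°]: 46.381°.
Δφ = 63.728 − 53.017 = 10.711°.
a = sin²(Δφ/2) + cos φ₁ · cos φ₂ · sin²(Δλ/2) = 0.050003.
c = 2·atan2(√a, √(1−a)) = 0.45104 rad → d = 6371·c ≈ 2873.59 km.

2874 km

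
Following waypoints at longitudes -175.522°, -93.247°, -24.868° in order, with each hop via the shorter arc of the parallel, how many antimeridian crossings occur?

Leg 1: -175.522° → -93.247°, shortest Δλ = 82.275° (east) — does not cross 180°.
Leg 2: -93.247° → -24.868°, shortest Δλ = 68.379° (east) — does not cross 180°.
Total crossings: 0.

0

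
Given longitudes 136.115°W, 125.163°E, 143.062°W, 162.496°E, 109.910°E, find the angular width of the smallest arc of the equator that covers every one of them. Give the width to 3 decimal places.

113.975°

Sort the longitudes: -143.062°, -136.115°, +109.910°, +125.163°, +162.496°.
Eastward gaps between consecutive values (wrapping around): 6.947°, 246.025°, 15.253°, 37.333°, 54.442°.
Largest gap = 246.025° ⇒ minimal covering band is its complement: 360° − 246.025° = 113.975°.
Band runs from +109.910° eastward to -136.115°, crossing the antimeridian.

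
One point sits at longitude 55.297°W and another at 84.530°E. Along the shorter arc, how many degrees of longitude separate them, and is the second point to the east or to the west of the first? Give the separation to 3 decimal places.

139.827° east

Raw difference: 84.530 − -55.297 = 139.827°.
Normalise into (−180°, 180°]: 139.827° stays 139.827°.
Positive ⇒ the second point lies to the east; separation 139.827°.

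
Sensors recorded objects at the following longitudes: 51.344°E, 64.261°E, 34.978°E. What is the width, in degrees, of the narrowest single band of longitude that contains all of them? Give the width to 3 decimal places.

29.283°

Sort the longitudes: +34.978°, +51.344°, +64.261°.
Eastward gaps between consecutive values (wrapping around): 16.366°, 12.917°, 330.717°.
Largest gap = 330.717° ⇒ minimal covering band is its complement: 360° − 330.717° = 29.283°.
Band runs from +34.978° eastward to +64.261°.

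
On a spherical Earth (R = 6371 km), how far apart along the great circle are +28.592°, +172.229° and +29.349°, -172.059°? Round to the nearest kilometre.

Δλ = -172.059 − 172.229 = -344.288°; wrapped into (−180°, 180°]: 15.712°.
Δφ = 29.349 − 28.592 = 0.757°.
a = sin²(Δφ/2) + cos φ₁ · cos φ₂ · sin²(Δλ/2) = 0.014342.
c = 2·atan2(√a, √(1−a)) = 0.24010 rad → d = 6371·c ≈ 1529.65 km.

1530 km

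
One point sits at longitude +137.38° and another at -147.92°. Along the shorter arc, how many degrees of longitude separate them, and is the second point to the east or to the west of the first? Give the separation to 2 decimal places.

74.70° east

Raw difference: -147.92 − 137.38 = -285.3°.
Normalise into (−180°, 180°]: -285.3° + 360° = 74.7°.
Positive ⇒ the second point lies to the east; separation 74.70°.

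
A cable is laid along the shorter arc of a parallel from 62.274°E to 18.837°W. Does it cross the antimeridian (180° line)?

Signed shortest Δλ = ((-18.837 − 62.274 + 180) mod 360) − 180 = -81.111°.
Going west by 81.111° from +62.274° reaches -18.837° without touching 180°.

No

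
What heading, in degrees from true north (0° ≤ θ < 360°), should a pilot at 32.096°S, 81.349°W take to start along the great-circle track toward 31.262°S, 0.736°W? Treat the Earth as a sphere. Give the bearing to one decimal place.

Δλ = -0.736 − -81.349 = 80.613°.
θ = atan2( sin Δλ · cos φ₂ , cos φ₁ · sin φ₂ − sin φ₁ · cos φ₂ · cos Δλ )
  = atan2(0.84336, -0.36556) = 113.434° → normalised to [0°, 360°): 113.434°.

113.4°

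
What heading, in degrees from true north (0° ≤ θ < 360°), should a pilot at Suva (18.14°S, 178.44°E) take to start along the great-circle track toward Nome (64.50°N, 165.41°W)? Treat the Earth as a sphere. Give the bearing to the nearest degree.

Δλ = -165.41 − 178.44 = -343.85°; wrapped into (−180°, 180°]: 16.15°.
θ = atan2( sin Δλ · cos φ₂ , cos φ₁ · sin φ₂ − sin φ₁ · cos φ₂ · cos Δλ )
  = atan2(0.11975, 0.98647) = 6.921° → normalised to [0°, 360°): 6.921°.

7°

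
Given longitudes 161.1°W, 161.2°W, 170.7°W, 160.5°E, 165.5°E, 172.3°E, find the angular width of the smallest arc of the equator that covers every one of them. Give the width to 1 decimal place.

Sort the longitudes: -170.7°, -161.2°, -161.1°, +160.5°, +165.5°, +172.3°.
Eastward gaps between consecutive values (wrapping around): 9.5°, 0.1°, 321.6°, 5.0°, 6.8°, 17.0°.
Largest gap = 321.6° ⇒ minimal covering band is its complement: 360° − 321.6° = 38.4°.
Band runs from +160.5° eastward to -161.1°, crossing the antimeridian.

38.4°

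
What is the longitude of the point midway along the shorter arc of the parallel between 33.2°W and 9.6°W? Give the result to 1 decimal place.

21.4°W

Signed shortest Δλ from -33.2° to -9.6° is +23.6°.
Midpoint longitude = -33.2° + (+23.6°)/2 = -33.2° + 11.8° = -21.4°.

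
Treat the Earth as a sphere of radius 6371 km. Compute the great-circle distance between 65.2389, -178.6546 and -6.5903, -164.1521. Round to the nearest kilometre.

8076 km

Δλ = -164.1521 − -178.6546 = 14.5025°.
Δφ = -6.5903 − 65.2389 = -71.8292°.
a = sin²(Δφ/2) + cos φ₁ · cos φ₂ · sin²(Δλ/2) = 0.350703.
c = 2·atan2(√a, √(1−a)) = 1.26758 rad → d = 6371·c ≈ 8075.74 km.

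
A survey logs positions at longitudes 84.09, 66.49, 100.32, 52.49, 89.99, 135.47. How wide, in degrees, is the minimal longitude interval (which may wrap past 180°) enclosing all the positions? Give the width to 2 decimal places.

82.98°

Sort the longitudes: +52.49°, +66.49°, +84.09°, +89.99°, +100.32°, +135.47°.
Eastward gaps between consecutive values (wrapping around): 14.00°, 17.60°, 5.90°, 10.33°, 35.15°, 277.02°.
Largest gap = 277.02° ⇒ minimal covering band is its complement: 360° − 277.02° = 82.98°.
Band runs from +52.49° eastward to +135.47°.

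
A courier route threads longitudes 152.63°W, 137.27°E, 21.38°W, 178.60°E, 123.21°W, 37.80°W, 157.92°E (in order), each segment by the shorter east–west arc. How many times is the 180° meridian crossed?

4

Leg 1: -152.63° → +137.27°, shortest Δλ = -70.1° (west) — crosses 180°.
Leg 2: +137.27° → -21.38°, shortest Δλ = -158.65° (west) — does not cross 180°.
Leg 3: -21.38° → +178.60°, shortest Δλ = -160.02° (west) — crosses 180°.
Leg 4: +178.60° → -123.21°, shortest Δλ = 58.19° (east) — crosses 180°.
Leg 5: -123.21° → -37.80°, shortest Δλ = 85.41° (east) — does not cross 180°.
Leg 6: -37.80° → +157.92°, shortest Δλ = -164.28° (west) — crosses 180°.
Total crossings: 4.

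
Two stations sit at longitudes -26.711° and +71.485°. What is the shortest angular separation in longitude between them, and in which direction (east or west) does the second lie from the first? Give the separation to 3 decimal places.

98.196° east

Raw difference: 71.485 − -26.711 = 98.196°.
Normalise into (−180°, 180°]: 98.196° stays 98.196°.
Positive ⇒ the second point lies to the east; separation 98.196°.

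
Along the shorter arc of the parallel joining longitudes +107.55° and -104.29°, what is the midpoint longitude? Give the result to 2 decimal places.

-178.37°

Signed shortest Δλ from +107.55° to -104.29° is +148.16°.
Midpoint longitude = +107.55° + (+148.16°)/2 = +107.55° + 74.08° = +181.63°.
Normalise into (−180°, 180°]: -178.37°.
(The naïve average (+107.55 + -104.29)/2 = 1.63° is on the wrong side of the globe.)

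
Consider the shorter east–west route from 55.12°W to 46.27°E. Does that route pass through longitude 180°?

No

Signed shortest Δλ = ((46.27 − -55.12 + 180) mod 360) − 180 = 101.39°.
Going east by 101.39° from -55.12° reaches +46.27° without touching 180°.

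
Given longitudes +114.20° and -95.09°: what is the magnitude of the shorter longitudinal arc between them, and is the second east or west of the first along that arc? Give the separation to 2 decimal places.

Raw difference: -95.09 − 114.20 = -209.29°.
Normalise into (−180°, 180°]: -209.29° + 360° = 150.71°.
Positive ⇒ the second point lies to the east; separation 150.71°.

150.71° east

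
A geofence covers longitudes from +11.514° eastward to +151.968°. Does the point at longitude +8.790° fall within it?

No

Band width going east from +11.514° to +151.968°: ((151.968 − 11.514) mod 360) = 140.454°.
Offset of +8.790° east of the west edge: ((8.790 − 11.514) mod 360) = 357.276°.
357.276° > 140.454° ⇒ outside.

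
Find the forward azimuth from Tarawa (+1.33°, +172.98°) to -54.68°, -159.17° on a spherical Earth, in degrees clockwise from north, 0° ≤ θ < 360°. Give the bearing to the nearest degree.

162°

Δλ = -159.17 − 172.98 = -332.15°; wrapped into (−180°, 180°]: 27.85°.
θ = atan2( sin Δλ · cos φ₂ , cos φ₁ · sin φ₂ − sin φ₁ · cos φ₂ · cos Δλ )
  = atan2(0.27008, -0.82758) = 161.926° → normalised to [0°, 360°): 161.926°.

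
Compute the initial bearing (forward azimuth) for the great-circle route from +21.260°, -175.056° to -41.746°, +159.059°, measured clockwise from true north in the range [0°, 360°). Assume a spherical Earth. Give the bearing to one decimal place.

200.7°

Δλ = 159.059 − -175.056 = 334.115°; wrapped into (−180°, 180°]: -25.885°.
θ = atan2( sin Δλ · cos φ₂ , cos φ₁ · sin φ₂ − sin φ₁ · cos φ₂ · cos Δλ )
  = atan2(-0.32572, -0.86391) = -159.342° → normalised to [0°, 360°): 200.658°.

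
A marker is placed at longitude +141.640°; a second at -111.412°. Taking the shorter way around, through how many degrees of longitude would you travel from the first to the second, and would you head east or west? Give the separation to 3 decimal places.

106.948° east

Raw difference: -111.412 − 141.640 = -253.052°.
Normalise into (−180°, 180°]: -253.052° + 360° = 106.948°.
Positive ⇒ the second point lies to the east; separation 106.948°.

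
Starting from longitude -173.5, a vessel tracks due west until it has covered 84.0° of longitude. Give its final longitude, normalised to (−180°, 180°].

Start at -173.5°; shift −84.0° → -257.5°.
-257.5° lies outside (−180°, 180°]; add 360° → +102.5°.

+102.5°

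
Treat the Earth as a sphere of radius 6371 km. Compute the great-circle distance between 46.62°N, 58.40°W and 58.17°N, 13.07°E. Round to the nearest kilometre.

4769 km

Δλ = 13.07 − -58.40 = 71.47°.
Δφ = 58.17 − 46.62 = 11.55°.
a = sin²(Δφ/2) + cos φ₁ · cos φ₂ · sin²(Δλ/2) = 0.133684.
c = 2·atan2(√a, √(1−a)) = 0.74861 rad → d = 6371·c ≈ 4769.42 km.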